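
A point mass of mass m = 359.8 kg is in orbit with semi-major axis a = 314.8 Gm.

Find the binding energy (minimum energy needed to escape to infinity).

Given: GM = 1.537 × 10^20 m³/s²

Convert to SI: a = 314.8 Gm = 3.148e+11 m.
Total orbital energy is E = −GMm/(2a); binding energy is E_bind = −E = GMm/(2a).
E_bind = 1.537e+20 · 359.8 / (2 · 3.148e+11) J ≈ 8.784e+10 J = 87.84 GJ.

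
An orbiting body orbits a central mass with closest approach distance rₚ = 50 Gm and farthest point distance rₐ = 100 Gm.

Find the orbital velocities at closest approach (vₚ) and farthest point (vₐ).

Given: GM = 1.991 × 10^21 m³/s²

Convert to SI: rₚ = 50 Gm = 5e+10 m; rₐ = 100 Gm = 1e+11 m.
Use the vis-viva equation v² = GM(2/r − 1/a) with a = (rₚ + rₐ)/2 = (5e+10 + 1e+11)/2 = 7.5e+10 m.
vₚ = √(GM · (2/rₚ − 1/a)) = √(1.991e+21 · (2/5e+10 − 1/7.5e+10)) m/s ≈ 2.304e+05 m/s = 230.4 km/s.
vₐ = √(GM · (2/rₐ − 1/a)) = √(1.991e+21 · (2/1e+11 − 1/7.5e+10)) m/s ≈ 1.152e+05 m/s = 115.2 km/s.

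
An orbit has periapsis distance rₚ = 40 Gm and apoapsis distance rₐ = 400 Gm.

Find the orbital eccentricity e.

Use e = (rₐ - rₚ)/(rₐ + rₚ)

Convert to SI: rₚ = 40 Gm = 4e+10 m; rₐ = 400 Gm = 4e+11 m.
e = (rₐ − rₚ) / (rₐ + rₚ).
e = (4e+11 − 4e+10) / (4e+11 + 4e+10) = 3.6e+11 / 4.4e+11 ≈ 0.8182.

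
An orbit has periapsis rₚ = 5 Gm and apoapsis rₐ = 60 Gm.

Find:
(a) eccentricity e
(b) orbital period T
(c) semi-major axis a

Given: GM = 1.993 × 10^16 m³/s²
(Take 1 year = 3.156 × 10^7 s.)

Convert to SI: rₚ = 5 Gm = 5e+09 m; rₐ = 60 Gm = 6e+10 m.
(a) e = (rₐ − rₚ)/(rₐ + rₚ) = (6e+10 − 5e+09)/(6e+10 + 5e+09) ≈ 0.8462
(b) With a = (rₚ + rₐ)/2 = 3.25e+10 m, T = 2π √(a³/GM) = 2π √((3.25e+10)³/1.993e+16) s ≈ 2.608e+08 s
(c) a = (rₚ + rₐ)/2 = (5e+09 + 6e+10)/2 ≈ 3.25e+10 m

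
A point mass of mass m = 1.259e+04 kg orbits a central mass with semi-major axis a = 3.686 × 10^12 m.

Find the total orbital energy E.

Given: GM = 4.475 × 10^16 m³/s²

E = −GMm / (2a).
E = −4.475e+16 · 1.259e+04 / (2 · 3.686e+12) J ≈ -7.642e+07 J = -76.42 MJ.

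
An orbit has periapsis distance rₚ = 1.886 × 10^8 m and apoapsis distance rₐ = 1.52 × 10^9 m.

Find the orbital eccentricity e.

e = (rₐ − rₚ) / (rₐ + rₚ).
e = (1.52e+09 − 1.886e+08) / (1.52e+09 + 1.886e+08) = 1.3314e+09 / 1.7086e+09 ≈ 0.7792.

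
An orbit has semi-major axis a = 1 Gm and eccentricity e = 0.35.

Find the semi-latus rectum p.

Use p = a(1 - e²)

Convert to SI: a = 1 Gm = 1e+09 m.
p = a (1 − e²).
p = 1e+09 · (1 − (0.35)²) = 1e+09 · 0.8775 ≈ 8.775e+08 m = 877.5 Mm.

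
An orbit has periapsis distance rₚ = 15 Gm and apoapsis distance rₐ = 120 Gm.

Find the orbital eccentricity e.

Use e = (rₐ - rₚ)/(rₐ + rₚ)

Convert to SI: rₚ = 15 Gm = 1.5e+10 m; rₐ = 120 Gm = 1.2e+11 m.
e = (rₐ − rₚ) / (rₐ + rₚ).
e = (1.2e+11 − 1.5e+10) / (1.2e+11 + 1.5e+10) = 1.05e+11 / 1.35e+11 ≈ 0.7778.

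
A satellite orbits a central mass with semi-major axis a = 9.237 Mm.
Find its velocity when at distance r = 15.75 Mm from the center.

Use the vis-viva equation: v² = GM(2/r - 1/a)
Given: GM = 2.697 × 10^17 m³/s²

Convert to SI: a = 9.237 Mm = 9.237e+06 m; r = 15.75 Mm = 1.575e+07 m.
Vis-viva: v = √(GM · (2/r − 1/a)).
2/r − 1/a = 2/1.575e+07 − 1/9.237e+06 = 1.87239e-08 m⁻¹.
v = √(2.697e+17 · 1.87239e-08) m/s ≈ 7.106e+04 m/s = 71.06 km/s.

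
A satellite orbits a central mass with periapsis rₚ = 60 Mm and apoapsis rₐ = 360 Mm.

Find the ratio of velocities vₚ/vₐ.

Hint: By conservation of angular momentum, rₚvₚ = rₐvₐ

Convert to SI: rₚ = 60 Mm = 6e+07 m; rₐ = 360 Mm = 3.6e+08 m.
Conservation of angular momentum gives rₚvₚ = rₐvₐ, so vₚ/vₐ = rₐ/rₚ.
vₚ/vₐ = 3.6e+08 / 6e+07 ≈ 6.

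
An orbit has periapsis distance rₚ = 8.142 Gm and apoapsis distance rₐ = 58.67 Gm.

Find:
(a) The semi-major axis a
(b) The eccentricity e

Convert to SI: rₚ = 8.142 Gm = 8.142e+09 m; rₐ = 58.67 Gm = 5.867e+10 m.
(a) a = (rₚ + rₐ) / 2 = (8.142e+09 + 5.867e+10) / 2 ≈ 3.341e+10 m = 33.41 Gm.
(b) e = (rₐ − rₚ) / (rₐ + rₚ) = (5.867e+10 − 8.142e+09) / (5.867e+10 + 8.142e+09) ≈ 0.7563.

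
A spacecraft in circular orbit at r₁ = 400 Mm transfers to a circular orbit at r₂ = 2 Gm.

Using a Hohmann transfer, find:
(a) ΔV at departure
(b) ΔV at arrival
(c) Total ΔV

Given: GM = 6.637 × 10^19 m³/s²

Convert to SI: r₁ = 400 Mm = 4e+08 m; r₂ = 2 Gm = 2e+09 m.
Transfer semi-major axis: a_t = (r₁ + r₂)/2 = (4e+08 + 2e+09)/2 = 1.2e+09 m.
Circular speeds: v₁ = √(GM/r₁) = 407339 m/s, v₂ = √(GM/r₂) = 182168 m/s.
Transfer speeds (vis-viva v² = GM(2/r − 1/a_t)): v₁ᵗ = 525872 m/s, v₂ᵗ = 105174 m/s.
(a) ΔV₁ = |v₁ᵗ − v₁| ≈ 1.185e+05 m/s = 118.5 km/s.
(b) ΔV₂ = |v₂ − v₂ᵗ| ≈ 7.699e+04 m/s = 76.99 km/s.
(c) ΔV_total = ΔV₁ + ΔV₂ ≈ 1.955e+05 m/s = 195.5 km/s.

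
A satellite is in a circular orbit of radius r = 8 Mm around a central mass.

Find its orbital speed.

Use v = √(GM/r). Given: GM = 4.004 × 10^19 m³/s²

Convert to SI: r = 8 Mm = 8e+06 m.
For a circular orbit, gravity supplies the centripetal force, so v = √(GM / r).
v = √(4.004e+19 / 8e+06) m/s ≈ 2.237e+06 m/s = 2237 km/s.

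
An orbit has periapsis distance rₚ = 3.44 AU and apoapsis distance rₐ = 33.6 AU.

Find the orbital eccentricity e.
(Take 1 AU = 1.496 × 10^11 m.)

Convert to SI: rₚ = 3.44 AU = 5.14624e+11 m; rₐ = 33.6 AU = 5.02656e+12 m.
e = (rₐ − rₚ) / (rₐ + rₚ).
e = (5.02656e+12 − 5.14624e+11) / (5.02656e+12 + 5.14624e+11) = 4.51194e+12 / 5.54118e+12 ≈ 0.8143.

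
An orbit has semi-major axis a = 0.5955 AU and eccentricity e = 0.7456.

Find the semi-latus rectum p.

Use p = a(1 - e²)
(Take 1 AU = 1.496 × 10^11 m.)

Convert to SI: a = 0.5955 AU = 8.90868e+10 m.
p = a (1 − e²).
p = 8.90868e+10 · (1 − (0.7456)²) = 8.90868e+10 · 0.444081 ≈ 3.956e+10 m = 0.2645 AU.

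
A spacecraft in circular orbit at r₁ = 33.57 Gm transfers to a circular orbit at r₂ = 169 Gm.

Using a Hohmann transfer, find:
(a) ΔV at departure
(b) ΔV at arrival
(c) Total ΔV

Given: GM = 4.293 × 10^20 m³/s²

Convert to SI: r₁ = 33.57 Gm = 3.357e+10 m; r₂ = 169 Gm = 1.69e+11 m.
Transfer semi-major axis: a_t = (r₁ + r₂)/2 = (3.357e+10 + 1.69e+11)/2 = 1.01285e+11 m.
Circular speeds: v₁ = √(GM/r₁) = 113085 m/s, v₂ = √(GM/r₂) = 50400.8 m/s.
Transfer speeds (vis-viva v² = GM(2/r − 1/a_t)): v₁ᵗ = 146075 m/s, v₂ᵗ = 29016.2 m/s.
(a) ΔV₁ = |v₁ᵗ − v₁| ≈ 3.299e+04 m/s = 32.99 km/s.
(b) ΔV₂ = |v₂ − v₂ᵗ| ≈ 2.138e+04 m/s = 21.38 km/s.
(c) ΔV_total = ΔV₁ + ΔV₂ ≈ 5.437e+04 m/s = 54.37 km/s.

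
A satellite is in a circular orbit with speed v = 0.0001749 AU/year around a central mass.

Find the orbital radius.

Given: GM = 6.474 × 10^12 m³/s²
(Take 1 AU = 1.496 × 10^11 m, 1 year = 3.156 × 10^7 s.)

Convert to SI: v = 0.0001749 AU/year = 0.829057 m/s.
For a circular orbit, v² = GM / r, so r = GM / v².
r = 6.474e+12 / (0.829057)² m ≈ 9.419e+12 m = 62.96 AU.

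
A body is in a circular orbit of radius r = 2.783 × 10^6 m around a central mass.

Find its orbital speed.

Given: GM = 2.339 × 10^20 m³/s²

For a circular orbit, gravity supplies the centripetal force, so v = √(GM / r).
v = √(2.339e+20 / 2.783e+06) m/s ≈ 9.168e+06 m/s = 9168 km/s.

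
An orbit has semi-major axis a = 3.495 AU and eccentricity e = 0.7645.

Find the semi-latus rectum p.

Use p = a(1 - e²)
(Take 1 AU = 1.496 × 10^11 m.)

Convert to SI: a = 3.495 AU = 5.22852e+11 m.
p = a (1 − e²).
p = 5.22852e+11 · (1 − (0.7645)²) = 5.22852e+11 · 0.41554 ≈ 2.173e+11 m = 1.452 AU.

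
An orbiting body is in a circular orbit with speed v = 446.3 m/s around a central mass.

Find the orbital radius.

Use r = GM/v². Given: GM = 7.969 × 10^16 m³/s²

For a circular orbit, v² = GM / r, so r = GM / v².
r = 7.969e+16 / (446.3)² m ≈ 4.001e+11 m = 400.1 Gm.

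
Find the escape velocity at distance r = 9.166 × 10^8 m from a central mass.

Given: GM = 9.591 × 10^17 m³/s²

Escape velocity comes from setting total energy to zero: ½v² − GM/r = 0 ⇒ v_esc = √(2GM / r).
v_esc = √(2 · 9.591e+17 / 9.166e+08) m/s ≈ 4.575e+04 m/s = 45.75 km/s.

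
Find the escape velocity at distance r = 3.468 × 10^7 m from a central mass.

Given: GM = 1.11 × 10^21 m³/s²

Escape velocity comes from setting total energy to zero: ½v² − GM/r = 0 ⇒ v_esc = √(2GM / r).
v_esc = √(2 · 1.11e+21 / 3.468e+07) m/s ≈ 8.001e+06 m/s = 8001 km/s.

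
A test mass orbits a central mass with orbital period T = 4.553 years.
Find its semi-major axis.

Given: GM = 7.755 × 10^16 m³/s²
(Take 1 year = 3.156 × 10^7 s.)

Convert to SI: T = 4.553 years = 1.43693e+08 s.
Invert Kepler's third law: a = (GM · T² / (4π²))^(1/3).
Substituting T = 1.43693e+08 s and GM = 7.755e+16 m³/s²:
a = (7.755e+16 · (1.43693e+08)² / (4π²))^(1/3) m
a ≈ 3.436e+10 m = 3.436 × 10^10 m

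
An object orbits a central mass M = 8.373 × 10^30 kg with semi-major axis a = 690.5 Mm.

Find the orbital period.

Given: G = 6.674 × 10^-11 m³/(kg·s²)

Convert to SI: a = 690.5 Mm = 6.905e+08 m.
GM = G · M = 6.674e-11 · 8.373e+30 = 5.58814e+20 m³/s².
Kepler's third law: T = 2π √(a³ / GM).
Substituting a = 6.905e+08 m and GM = 5.58814e+20 m³/s²:
T = 2π √((6.905e+08)³ / 5.58814e+20) s
T ≈ 4823 s = 1.34 hours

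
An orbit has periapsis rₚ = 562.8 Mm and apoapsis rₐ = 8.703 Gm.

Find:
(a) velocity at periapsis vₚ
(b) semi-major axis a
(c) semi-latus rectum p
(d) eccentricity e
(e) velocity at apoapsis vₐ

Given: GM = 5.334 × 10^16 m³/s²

Convert to SI: rₚ = 562.8 Mm = 5.628e+08 m; rₐ = 8.703 Gm = 8.703e+09 m.
(a) With a = (rₚ + rₐ)/2 = 4.6329e+09 m, vₚ = √(GM (2/rₚ − 1/a)) = √(5.334e+16 · (2/5.628e+08 − 1/4.6329e+09)) m/s ≈ 1.334e+04 m/s
(b) a = (rₚ + rₐ)/2 = (5.628e+08 + 8.703e+09)/2 ≈ 4.633e+09 m
(c) From a = (rₚ + rₐ)/2 = 4.6329e+09 m and e = (rₐ − rₚ)/(rₐ + rₚ) = 0.878521, p = a(1 − e²) = 4.6329e+09 · (1 − (0.878521)²) ≈ 1.057e+09 m
(d) e = (rₐ − rₚ)/(rₐ + rₚ) = (8.703e+09 − 5.628e+08)/(8.703e+09 + 5.628e+08) ≈ 0.8785
(e) With a = (rₚ + rₐ)/2 = 4.6329e+09 m, vₐ = √(GM (2/rₐ − 1/a)) = √(5.334e+16 · (2/8.703e+09 − 1/4.6329e+09)) m/s ≈ 862.9 m/s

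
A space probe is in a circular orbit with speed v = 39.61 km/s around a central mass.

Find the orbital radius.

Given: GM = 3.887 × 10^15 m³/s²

Convert to SI: v = 39.61 km/s = 39610 m/s.
For a circular orbit, v² = GM / r, so r = GM / v².
r = 3.887e+15 / (39610)² m ≈ 2.477e+06 m = 2.477 Mm.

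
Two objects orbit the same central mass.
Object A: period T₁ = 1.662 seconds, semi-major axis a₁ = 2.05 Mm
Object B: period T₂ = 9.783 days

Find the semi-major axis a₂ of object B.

Convert to SI: a₁ = 2.05 Mm = 2.05e+06 m; T₂ = 9.783 days = 845251 s.
Kepler's third law: (T₁/T₂)² = (a₁/a₂)³ ⇒ a₂ = a₁ · (T₂/T₁)^(2/3).
T₂/T₁ = 845251 / 1.662 = 508575.
a₂ = 2.05e+06 · (508575)^(2/3) m ≈ 1.306e+10 m = 13.06 Gm.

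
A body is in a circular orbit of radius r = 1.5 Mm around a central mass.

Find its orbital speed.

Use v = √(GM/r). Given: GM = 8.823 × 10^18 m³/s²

Convert to SI: r = 1.5 Mm = 1.5e+06 m.
For a circular orbit, gravity supplies the centripetal force, so v = √(GM / r).
v = √(8.823e+18 / 1.5e+06) m/s ≈ 2.425e+06 m/s = 2425 km/s.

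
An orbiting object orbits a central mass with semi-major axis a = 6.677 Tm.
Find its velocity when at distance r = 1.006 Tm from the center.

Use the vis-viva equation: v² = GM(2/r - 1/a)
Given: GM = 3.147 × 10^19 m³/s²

Convert to SI: a = 6.677 Tm = 6.677e+12 m; r = 1.006 Tm = 1.006e+12 m.
Vis-viva: v = √(GM · (2/r − 1/a)).
2/r − 1/a = 2/1.006e+12 − 1/6.677e+12 = 1.8383e-12 m⁻¹.
v = √(3.147e+19 · 1.8383e-12) m/s ≈ 7606 m/s = 7.606 km/s.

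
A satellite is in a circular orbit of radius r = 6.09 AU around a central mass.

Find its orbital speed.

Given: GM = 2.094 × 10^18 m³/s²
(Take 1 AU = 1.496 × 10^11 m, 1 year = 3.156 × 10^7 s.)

Convert to SI: r = 6.09 AU = 9.11064e+11 m.
For a circular orbit, gravity supplies the centripetal force, so v = √(GM / r).
v = √(2.094e+18 / 9.11064e+11) m/s ≈ 1516 m/s = 0.3198 AU/year.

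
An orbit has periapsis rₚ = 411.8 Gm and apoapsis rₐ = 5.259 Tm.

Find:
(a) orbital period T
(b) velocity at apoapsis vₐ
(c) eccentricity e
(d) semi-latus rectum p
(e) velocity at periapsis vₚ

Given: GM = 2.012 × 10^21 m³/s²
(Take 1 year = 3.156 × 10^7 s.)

Convert to SI: rₚ = 411.8 Gm = 4.118e+11 m; rₐ = 5.259 Tm = 5.259e+12 m.
(a) With a = (rₚ + rₐ)/2 = 2.8354e+12 m, T = 2π √(a³/GM) = 2π √((2.8354e+12)³/2.012e+21) s ≈ 6.688e+08 s
(b) With a = (rₚ + rₐ)/2 = 2.8354e+12 m, vₐ = √(GM (2/rₐ − 1/a)) = √(2.012e+21 · (2/5.259e+12 − 1/2.8354e+12)) m/s ≈ 7454 m/s
(c) e = (rₐ − rₚ)/(rₐ + rₚ) = (5.259e+12 − 4.118e+11)/(5.259e+12 + 4.118e+11) ≈ 0.8548
(d) From a = (rₚ + rₐ)/2 = 2.8354e+12 m and e = (rₐ − rₚ)/(rₐ + rₚ) = 0.854765, p = a(1 − e²) = 2.8354e+12 · (1 − (0.854765)²) ≈ 7.638e+11 m
(e) With a = (rₚ + rₐ)/2 = 2.8354e+12 m, vₚ = √(GM (2/rₚ − 1/a)) = √(2.012e+21 · (2/4.118e+11 − 1/2.8354e+12)) m/s ≈ 9.52e+04 m/s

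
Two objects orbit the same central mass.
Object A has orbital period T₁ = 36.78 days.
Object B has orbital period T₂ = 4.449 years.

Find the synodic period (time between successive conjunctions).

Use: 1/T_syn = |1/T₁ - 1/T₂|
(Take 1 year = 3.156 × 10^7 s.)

Convert to SI: T₁ = 36.78 days = 3.17779e+06 s; T₂ = 4.449 years = 1.4041e+08 s.
T_syn = |T₁ · T₂ / (T₁ − T₂)|.
T_syn = |3.17779e+06 · 1.4041e+08 / (3.17779e+06 − 1.4041e+08)| s ≈ 3.251e+06 s = 37.63 days.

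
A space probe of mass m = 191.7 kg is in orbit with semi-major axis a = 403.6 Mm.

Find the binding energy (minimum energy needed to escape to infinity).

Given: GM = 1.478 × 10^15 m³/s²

Convert to SI: a = 403.6 Mm = 4.036e+08 m.
Total orbital energy is E = −GMm/(2a); binding energy is E_bind = −E = GMm/(2a).
E_bind = 1.478e+15 · 191.7 / (2 · 4.036e+08) J ≈ 3.51e+08 J = 351 MJ.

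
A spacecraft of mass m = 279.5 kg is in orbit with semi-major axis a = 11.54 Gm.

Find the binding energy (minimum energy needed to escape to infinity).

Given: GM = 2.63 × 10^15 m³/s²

Convert to SI: a = 11.54 Gm = 1.154e+10 m.
Total orbital energy is E = −GMm/(2a); binding energy is E_bind = −E = GMm/(2a).
E_bind = 2.63e+15 · 279.5 / (2 · 1.154e+10) J ≈ 3.185e+07 J = 31.85 MJ.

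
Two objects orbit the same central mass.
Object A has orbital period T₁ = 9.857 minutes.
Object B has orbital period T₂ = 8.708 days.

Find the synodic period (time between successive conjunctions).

Convert to SI: T₁ = 9.857 minutes = 591.42 s; T₂ = 8.708 days = 752371 s.
T_syn = |T₁ · T₂ / (T₁ − T₂)|.
T_syn = |591.42 · 752371 / (591.42 − 752371)| s ≈ 591.9 s = 9.865 minutes.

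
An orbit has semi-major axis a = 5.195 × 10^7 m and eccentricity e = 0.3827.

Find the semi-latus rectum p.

p = a (1 − e²).
p = 5.195e+07 · (1 − (0.3827)²) = 5.195e+07 · 0.853541 ≈ 4.434e+07 m = 4.434 × 10^7 m.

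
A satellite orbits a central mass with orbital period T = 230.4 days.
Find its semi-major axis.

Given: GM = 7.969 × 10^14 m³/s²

Convert to SI: T = 230.4 days = 1.99066e+07 s.
Invert Kepler's third law: a = (GM · T² / (4π²))^(1/3).
Substituting T = 1.99066e+07 s and GM = 7.969e+14 m³/s²:
a = (7.969e+14 · (1.99066e+07)² / (4π²))^(1/3) m
a ≈ 2e+09 m = 2 Gm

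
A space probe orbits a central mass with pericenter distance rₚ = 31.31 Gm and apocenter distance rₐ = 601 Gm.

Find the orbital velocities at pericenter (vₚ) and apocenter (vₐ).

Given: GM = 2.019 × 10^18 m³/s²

Convert to SI: rₚ = 31.31 Gm = 3.131e+10 m; rₐ = 601 Gm = 6.01e+11 m.
Use the vis-viva equation v² = GM(2/r − 1/a) with a = (rₚ + rₐ)/2 = (3.131e+10 + 6.01e+11)/2 = 3.16155e+11 m.
vₚ = √(GM · (2/rₚ − 1/a)) = √(2.019e+18 · (2/3.131e+10 − 1/3.16155e+11)) m/s ≈ 1.107e+04 m/s = 11.07 km/s.
vₐ = √(GM · (2/rₐ − 1/a)) = √(2.019e+18 · (2/6.01e+11 − 1/3.16155e+11)) m/s ≈ 576.8 m/s = 576.8 m/s.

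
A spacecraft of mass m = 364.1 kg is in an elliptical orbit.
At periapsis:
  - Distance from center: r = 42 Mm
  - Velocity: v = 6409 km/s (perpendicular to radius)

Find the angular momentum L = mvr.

Convert to SI: r = 42 Mm = 4.2e+07 m; v = 6409 km/s = 6.409e+06 m/s.
Since v is perpendicular to r, L = m · v · r.
L = 364.1 · 6.409e+06 · 4.2e+07 kg·m²/s ≈ 9.801e+16 kg·m²/s.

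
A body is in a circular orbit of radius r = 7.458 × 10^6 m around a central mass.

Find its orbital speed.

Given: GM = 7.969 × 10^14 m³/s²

For a circular orbit, gravity supplies the centripetal force, so v = √(GM / r).
v = √(7.969e+14 / 7.458e+06) m/s ≈ 1.034e+04 m/s = 10.34 km/s.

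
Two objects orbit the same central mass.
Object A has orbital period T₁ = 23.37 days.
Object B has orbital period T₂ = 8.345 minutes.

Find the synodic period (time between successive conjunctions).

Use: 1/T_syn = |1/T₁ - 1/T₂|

Convert to SI: T₁ = 23.37 days = 2.01917e+06 s; T₂ = 8.345 minutes = 500.7 s.
T_syn = |T₁ · T₂ / (T₁ − T₂)|.
T_syn = |2.01917e+06 · 500.7 / (2.01917e+06 − 500.7)| s ≈ 500.8 s = 8.347 minutes.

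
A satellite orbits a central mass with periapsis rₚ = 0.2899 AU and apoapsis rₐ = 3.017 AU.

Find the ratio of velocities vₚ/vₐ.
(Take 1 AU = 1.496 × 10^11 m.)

Convert to SI: rₚ = 0.2899 AU = 4.3369e+10 m; rₐ = 3.017 AU = 4.51343e+11 m.
Conservation of angular momentum gives rₚvₚ = rₐvₐ, so vₚ/vₐ = rₐ/rₚ.
vₚ/vₐ = 4.51343e+11 / 4.3369e+10 ≈ 10.41.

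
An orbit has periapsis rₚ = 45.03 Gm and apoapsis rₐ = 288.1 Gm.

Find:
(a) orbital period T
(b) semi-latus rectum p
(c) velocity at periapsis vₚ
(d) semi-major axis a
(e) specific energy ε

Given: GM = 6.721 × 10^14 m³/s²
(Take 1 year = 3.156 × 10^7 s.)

Convert to SI: rₚ = 45.03 Gm = 4.503e+10 m; rₐ = 288.1 Gm = 2.881e+11 m.
(a) With a = (rₚ + rₐ)/2 = 1.66565e+11 m, T = 2π √(a³/GM) = 2π √((1.66565e+11)³/6.721e+14) s ≈ 1.648e+10 s
(b) From a = (rₚ + rₐ)/2 = 1.66565e+11 m and e = (rₐ − rₚ)/(rₐ + rₚ) = 0.729655, p = a(1 − e²) = 1.66565e+11 · (1 − (0.729655)²) ≈ 7.789e+10 m
(c) With a = (rₚ + rₐ)/2 = 1.66565e+11 m, vₚ = √(GM (2/rₚ − 1/a)) = √(6.721e+14 · (2/4.503e+10 − 1/1.66565e+11)) m/s ≈ 160.7 m/s
(d) a = (rₚ + rₐ)/2 = (4.503e+10 + 2.881e+11)/2 ≈ 1.666e+11 m
(e) With a = (rₚ + rₐ)/2 = 1.66565e+11 m, ε = −GM/(2a) = −6.721e+14/(2 · 1.66565e+11) J/kg ≈ -2018 J/kg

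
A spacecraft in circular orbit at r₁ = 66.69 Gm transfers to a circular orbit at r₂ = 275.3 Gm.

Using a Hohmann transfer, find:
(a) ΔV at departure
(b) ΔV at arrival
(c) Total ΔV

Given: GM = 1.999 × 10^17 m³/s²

Convert to SI: r₁ = 66.69 Gm = 6.669e+10 m; r₂ = 275.3 Gm = 2.753e+11 m.
Transfer semi-major axis: a_t = (r₁ + r₂)/2 = (6.669e+10 + 2.753e+11)/2 = 1.70995e+11 m.
Circular speeds: v₁ = √(GM/r₁) = 1731.31 m/s, v₂ = √(GM/r₂) = 852.125 m/s.
Transfer speeds (vis-viva v² = GM(2/r − 1/a_t)): v₁ᵗ = 2196.78 m/s, v₂ᵗ = 532.16 m/s.
(a) ΔV₁ = |v₁ᵗ − v₁| ≈ 465.5 m/s = 465.5 m/s.
(b) ΔV₂ = |v₂ − v₂ᵗ| ≈ 320 m/s = 320 m/s.
(c) ΔV_total = ΔV₁ + ΔV₂ ≈ 785.4 m/s = 785.4 m/s.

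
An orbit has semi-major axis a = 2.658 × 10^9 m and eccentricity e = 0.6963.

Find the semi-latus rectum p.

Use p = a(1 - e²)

p = a (1 − e²).
p = 2.658e+09 · (1 − (0.6963)²) = 2.658e+09 · 0.515166 ≈ 1.369e+09 m = 1.369 × 10^9 m.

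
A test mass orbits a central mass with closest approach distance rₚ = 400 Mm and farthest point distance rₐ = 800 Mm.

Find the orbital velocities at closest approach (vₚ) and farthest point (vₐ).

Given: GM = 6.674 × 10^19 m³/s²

Convert to SI: rₚ = 400 Mm = 4e+08 m; rₐ = 800 Mm = 8e+08 m.
Use the vis-viva equation v² = GM(2/r − 1/a) with a = (rₚ + rₐ)/2 = (4e+08 + 8e+08)/2 = 6e+08 m.
vₚ = √(GM · (2/rₚ − 1/a)) = √(6.674e+19 · (2/4e+08 − 1/6e+08)) m/s ≈ 4.717e+05 m/s = 471.7 km/s.
vₐ = √(GM · (2/rₐ − 1/a)) = √(6.674e+19 · (2/8e+08 − 1/6e+08)) m/s ≈ 2.358e+05 m/s = 235.8 km/s.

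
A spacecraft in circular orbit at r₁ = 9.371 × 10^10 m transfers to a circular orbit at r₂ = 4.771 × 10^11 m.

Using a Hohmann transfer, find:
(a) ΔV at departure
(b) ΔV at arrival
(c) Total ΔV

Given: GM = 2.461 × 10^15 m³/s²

Transfer semi-major axis: a_t = (r₁ + r₂)/2 = (9.371e+10 + 4.771e+11)/2 = 2.85405e+11 m.
Circular speeds: v₁ = √(GM/r₁) = 162.055 m/s, v₂ = √(GM/r₂) = 71.8209 m/s.
Transfer speeds (vis-viva v² = GM(2/r − 1/a_t)): v₁ᵗ = 209.525 m/s, v₂ᵗ = 41.1541 m/s.
(a) ΔV₁ = |v₁ᵗ − v₁| ≈ 47.47 m/s = 47.47 m/s.
(b) ΔV₂ = |v₂ − v₂ᵗ| ≈ 30.67 m/s = 30.67 m/s.
(c) ΔV_total = ΔV₁ + ΔV₂ ≈ 78.14 m/s = 78.14 m/s.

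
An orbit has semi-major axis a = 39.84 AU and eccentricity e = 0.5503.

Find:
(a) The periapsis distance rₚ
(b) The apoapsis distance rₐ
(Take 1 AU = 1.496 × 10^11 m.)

Convert to SI: a = 39.84 AU = 5.96006e+12 m.
(a) rₚ = a(1 − e) = 5.96006e+12 · (1 − 0.5503) = 5.96006e+12 · 0.4497 ≈ 2.68e+12 m = 17.92 AU.
(b) rₐ = a(1 + e) = 5.96006e+12 · (1 + 0.5503) = 5.96006e+12 · 1.5503 ≈ 9.24e+12 m = 61.76 AU.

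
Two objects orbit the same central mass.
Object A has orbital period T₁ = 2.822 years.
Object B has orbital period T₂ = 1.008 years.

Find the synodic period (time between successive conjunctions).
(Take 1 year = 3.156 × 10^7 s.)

Convert to SI: T₁ = 2.822 years = 8.90623e+07 s; T₂ = 1.008 years = 3.18125e+07 s.
T_syn = |T₁ · T₂ / (T₁ − T₂)|.
T_syn = |8.90623e+07 · 3.18125e+07 / (8.90623e+07 − 3.18125e+07)| s ≈ 4.949e+07 s = 1.568 years.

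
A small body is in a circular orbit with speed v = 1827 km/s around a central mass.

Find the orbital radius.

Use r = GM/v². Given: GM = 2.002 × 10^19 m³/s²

Convert to SI: v = 1827 km/s = 1.827e+06 m/s.
For a circular orbit, v² = GM / r, so r = GM / v².
r = 2.002e+19 / (1.827e+06)² m ≈ 5.998e+06 m = 5.998 Mm.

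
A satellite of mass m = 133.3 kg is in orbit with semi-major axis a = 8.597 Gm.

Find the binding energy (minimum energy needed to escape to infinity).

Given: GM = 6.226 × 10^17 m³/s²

Convert to SI: a = 8.597 Gm = 8.597e+09 m.
Total orbital energy is E = −GMm/(2a); binding energy is E_bind = −E = GMm/(2a).
E_bind = 6.226e+17 · 133.3 / (2 · 8.597e+09) J ≈ 4.827e+09 J = 4.827 GJ.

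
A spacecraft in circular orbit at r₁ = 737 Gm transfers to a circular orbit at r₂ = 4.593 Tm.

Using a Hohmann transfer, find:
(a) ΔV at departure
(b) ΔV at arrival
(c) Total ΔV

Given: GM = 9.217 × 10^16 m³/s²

Convert to SI: r₁ = 737 Gm = 7.37e+11 m; r₂ = 4.593 Tm = 4.593e+12 m.
Transfer semi-major axis: a_t = (r₁ + r₂)/2 = (7.37e+11 + 4.593e+12)/2 = 2.665e+12 m.
Circular speeds: v₁ = √(GM/r₁) = 353.64 m/s, v₂ = √(GM/r₂) = 141.66 m/s.
Transfer speeds (vis-viva v² = GM(2/r − 1/a_t)): v₁ᵗ = 464.259 m/s, v₂ᵗ = 74.4958 m/s.
(a) ΔV₁ = |v₁ᵗ − v₁| ≈ 110.6 m/s = 110.6 m/s.
(b) ΔV₂ = |v₂ − v₂ᵗ| ≈ 67.16 m/s = 67.16 m/s.
(c) ΔV_total = ΔV₁ + ΔV₂ ≈ 177.8 m/s = 177.8 m/s.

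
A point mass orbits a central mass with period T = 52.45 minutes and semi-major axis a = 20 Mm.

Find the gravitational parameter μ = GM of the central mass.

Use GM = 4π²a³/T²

Convert to SI: T = 52.45 minutes = 3147 s; a = 20 Mm = 2e+07 m.
GM = 4π² · a³ / T².
GM = 4π² · (2e+07)³ / (3147)² m³/s² ≈ 3.189e+16 m³/s² = 3.189 × 10^16 m³/s².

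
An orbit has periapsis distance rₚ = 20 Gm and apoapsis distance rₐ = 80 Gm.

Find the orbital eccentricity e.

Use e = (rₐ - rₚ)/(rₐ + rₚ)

Convert to SI: rₚ = 20 Gm = 2e+10 m; rₐ = 80 Gm = 8e+10 m.
e = (rₐ − rₚ) / (rₐ + rₚ).
e = (8e+10 − 2e+10) / (8e+10 + 2e+10) = 6e+10 / 1e+11 ≈ 0.6.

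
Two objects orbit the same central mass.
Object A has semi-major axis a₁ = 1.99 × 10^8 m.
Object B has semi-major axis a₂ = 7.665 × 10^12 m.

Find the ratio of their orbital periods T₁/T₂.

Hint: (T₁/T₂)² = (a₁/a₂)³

From Kepler's third law, (T₁/T₂)² = (a₁/a₂)³, so T₁/T₂ = (a₁/a₂)^(3/2).
a₁/a₂ = 1.99e+08 / 7.665e+12 = 2.59622e-05.
T₁/T₂ = (2.59622e-05)^(3/2) ≈ 1.323e-07.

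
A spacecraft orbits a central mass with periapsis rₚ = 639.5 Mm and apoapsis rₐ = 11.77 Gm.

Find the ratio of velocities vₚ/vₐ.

Convert to SI: rₚ = 639.5 Mm = 6.395e+08 m; rₐ = 11.77 Gm = 1.177e+10 m.
Conservation of angular momentum gives rₚvₚ = rₐvₐ, so vₚ/vₐ = rₐ/rₚ.
vₚ/vₐ = 1.177e+10 / 6.395e+08 ≈ 18.41.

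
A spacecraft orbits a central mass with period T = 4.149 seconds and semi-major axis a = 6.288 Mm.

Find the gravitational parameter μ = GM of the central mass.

Convert to SI: a = 6.288 Mm = 6.288e+06 m.
GM = 4π² · a³ / T².
GM = 4π² · (6.288e+06)³ / (4.149)² m³/s² ≈ 5.702e+20 m³/s² = 5.702 × 10^20 m³/s².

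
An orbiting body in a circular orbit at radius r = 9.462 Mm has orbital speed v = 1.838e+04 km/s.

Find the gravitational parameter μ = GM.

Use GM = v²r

Convert to SI: r = 9.462 Mm = 9.462e+06 m; v = 1.838e+04 km/s = 1.838e+07 m/s.
For a circular orbit v² = GM/r, so GM = v² · r.
GM = (1.838e+07)² · 9.462e+06 m³/s² ≈ 3.196e+21 m³/s² = 3.196 × 10^21 m³/s².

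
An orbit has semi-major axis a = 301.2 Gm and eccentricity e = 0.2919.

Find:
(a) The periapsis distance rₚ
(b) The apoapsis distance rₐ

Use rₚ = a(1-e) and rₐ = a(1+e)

Convert to SI: a = 301.2 Gm = 3.012e+11 m.
(a) rₚ = a(1 − e) = 3.012e+11 · (1 − 0.2919) = 3.012e+11 · 0.7081 ≈ 2.133e+11 m = 213.3 Gm.
(b) rₐ = a(1 + e) = 3.012e+11 · (1 + 0.2919) = 3.012e+11 · 1.2919 ≈ 3.891e+11 m = 389.1 Gm.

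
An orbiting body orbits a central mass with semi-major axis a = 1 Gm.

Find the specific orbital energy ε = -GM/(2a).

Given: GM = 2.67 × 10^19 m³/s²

Convert to SI: a = 1 Gm = 1e+09 m.
ε = −GM / (2a).
ε = −2.67e+19 / (2 · 1e+09) J/kg ≈ -1.335e+10 J/kg = -13.35 GJ/kg.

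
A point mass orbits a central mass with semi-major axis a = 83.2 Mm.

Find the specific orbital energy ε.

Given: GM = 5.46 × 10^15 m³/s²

Convert to SI: a = 83.2 Mm = 8.32e+07 m.
ε = −GM / (2a).
ε = −5.46e+15 / (2 · 8.32e+07) J/kg ≈ -3.281e+07 J/kg = -32.81 MJ/kg.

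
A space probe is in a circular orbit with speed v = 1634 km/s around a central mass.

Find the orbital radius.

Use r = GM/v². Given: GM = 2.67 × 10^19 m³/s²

Convert to SI: v = 1634 km/s = 1.634e+06 m/s.
For a circular orbit, v² = GM / r, so r = GM / v².
r = 2.67e+19 / (1.634e+06)² m ≈ 1e+07 m = 10 Mm.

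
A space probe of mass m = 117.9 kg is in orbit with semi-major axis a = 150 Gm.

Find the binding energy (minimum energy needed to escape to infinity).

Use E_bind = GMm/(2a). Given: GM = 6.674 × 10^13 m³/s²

Convert to SI: a = 150 Gm = 1.5e+11 m.
Total orbital energy is E = −GMm/(2a); binding energy is E_bind = −E = GMm/(2a).
E_bind = 6.674e+13 · 117.9 / (2 · 1.5e+11) J ≈ 2.623e+04 J = 26.23 kJ.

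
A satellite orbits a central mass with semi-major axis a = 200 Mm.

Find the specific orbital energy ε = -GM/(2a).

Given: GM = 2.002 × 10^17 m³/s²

Convert to SI: a = 200 Mm = 2e+08 m.
ε = −GM / (2a).
ε = −2.002e+17 / (2 · 2e+08) J/kg ≈ -5.005e+08 J/kg = -500.5 MJ/kg.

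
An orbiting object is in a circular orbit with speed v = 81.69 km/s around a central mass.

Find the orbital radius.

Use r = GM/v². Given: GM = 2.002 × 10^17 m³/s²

Convert to SI: v = 81.69 km/s = 81690 m/s.
For a circular orbit, v² = GM / r, so r = GM / v².
r = 2.002e+17 / (81690)² m ≈ 3e+07 m = 30 Mm.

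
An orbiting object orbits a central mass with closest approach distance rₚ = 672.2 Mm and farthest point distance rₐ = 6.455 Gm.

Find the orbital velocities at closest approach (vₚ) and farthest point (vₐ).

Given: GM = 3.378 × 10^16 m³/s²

Convert to SI: rₚ = 672.2 Mm = 6.722e+08 m; rₐ = 6.455 Gm = 6.455e+09 m.
Use the vis-viva equation v² = GM(2/r − 1/a) with a = (rₚ + rₐ)/2 = (6.722e+08 + 6.455e+09)/2 = 3.5636e+09 m.
vₚ = √(GM · (2/rₚ − 1/a)) = √(3.378e+16 · (2/6.722e+08 − 1/3.5636e+09)) m/s ≈ 9541 m/s = 9.541 km/s.
vₐ = √(GM · (2/rₐ − 1/a)) = √(3.378e+16 · (2/6.455e+09 − 1/3.5636e+09)) m/s ≈ 993.5 m/s = 993.5 m/s.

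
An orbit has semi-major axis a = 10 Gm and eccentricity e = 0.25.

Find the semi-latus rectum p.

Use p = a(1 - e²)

Convert to SI: a = 10 Gm = 1e+10 m.
p = a (1 − e²).
p = 1e+10 · (1 − (0.25)²) = 1e+10 · 0.9375 ≈ 9.375e+09 m = 9.375 Gm.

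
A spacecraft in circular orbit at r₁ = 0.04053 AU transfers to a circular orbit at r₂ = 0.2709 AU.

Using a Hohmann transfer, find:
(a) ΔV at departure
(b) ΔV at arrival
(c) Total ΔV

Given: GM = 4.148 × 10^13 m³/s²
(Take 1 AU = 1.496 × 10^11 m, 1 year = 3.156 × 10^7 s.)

Convert to SI: r₁ = 0.04053 AU = 6.06329e+09 m; r₂ = 0.2709 AU = 4.05266e+10 m.
Transfer semi-major axis: a_t = (r₁ + r₂)/2 = (6.06329e+09 + 4.05266e+10)/2 = 2.3295e+10 m.
Circular speeds: v₁ = √(GM/r₁) = 82.7114 m/s, v₂ = √(GM/r₂) = 31.9926 m/s.
Transfer speeds (vis-viva v² = GM(2/r − 1/a_t)): v₁ᵗ = 109.095 m/s, v₂ᵗ = 16.322 m/s.
(a) ΔV₁ = |v₁ᵗ − v₁| ≈ 26.38 m/s = 0.005566 AU/year.
(b) ΔV₂ = |v₂ − v₂ᵗ| ≈ 15.67 m/s = 0.003306 AU/year.
(c) ΔV_total = ΔV₁ + ΔV₂ ≈ 42.05 m/s = 0.008872 AU/year.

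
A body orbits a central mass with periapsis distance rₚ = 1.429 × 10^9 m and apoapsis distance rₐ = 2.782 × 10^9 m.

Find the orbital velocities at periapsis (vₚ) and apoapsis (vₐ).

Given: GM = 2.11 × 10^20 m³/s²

Use the vis-viva equation v² = GM(2/r − 1/a) with a = (rₚ + rₐ)/2 = (1.429e+09 + 2.782e+09)/2 = 2.1055e+09 m.
vₚ = √(GM · (2/rₚ − 1/a)) = √(2.11e+20 · (2/1.429e+09 − 1/2.1055e+09)) m/s ≈ 4.417e+05 m/s = 441.7 km/s.
vₐ = √(GM · (2/rₐ − 1/a)) = √(2.11e+20 · (2/2.782e+09 − 1/2.1055e+09)) m/s ≈ 2.269e+05 m/s = 226.9 km/s.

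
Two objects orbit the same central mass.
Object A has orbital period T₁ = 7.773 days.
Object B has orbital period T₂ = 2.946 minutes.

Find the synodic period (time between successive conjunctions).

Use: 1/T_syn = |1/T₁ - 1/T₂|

Convert to SI: T₁ = 7.773 days = 671587 s; T₂ = 2.946 minutes = 176.76 s.
T_syn = |T₁ · T₂ / (T₁ − T₂)|.
T_syn = |671587 · 176.76 / (671587 − 176.76)| s ≈ 176.8 s = 2.947 minutes.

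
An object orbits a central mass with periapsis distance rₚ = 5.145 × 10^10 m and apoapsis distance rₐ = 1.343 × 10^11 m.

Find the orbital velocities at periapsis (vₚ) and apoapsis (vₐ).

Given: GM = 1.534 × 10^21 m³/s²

Use the vis-viva equation v² = GM(2/r − 1/a) with a = (rₚ + rₐ)/2 = (5.145e+10 + 1.343e+11)/2 = 9.2875e+10 m.
vₚ = √(GM · (2/rₚ − 1/a)) = √(1.534e+21 · (2/5.145e+10 − 1/9.2875e+10)) m/s ≈ 2.076e+05 m/s = 207.6 km/s.
vₐ = √(GM · (2/rₐ − 1/a)) = √(1.534e+21 · (2/1.343e+11 − 1/9.2875e+10)) m/s ≈ 7.955e+04 m/s = 79.55 km/s.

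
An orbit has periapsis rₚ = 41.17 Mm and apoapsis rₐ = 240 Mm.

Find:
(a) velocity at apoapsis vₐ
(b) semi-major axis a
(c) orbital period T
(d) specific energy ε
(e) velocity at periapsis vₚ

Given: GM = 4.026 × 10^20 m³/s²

Convert to SI: rₚ = 41.17 Mm = 4.117e+07 m; rₐ = 240 Mm = 2.4e+08 m.
(a) With a = (rₚ + rₐ)/2 = 1.40585e+08 m, vₐ = √(GM (2/rₐ − 1/a)) = √(4.026e+20 · (2/2.4e+08 − 1/1.40585e+08)) m/s ≈ 7.009e+05 m/s
(b) a = (rₚ + rₐ)/2 = (4.117e+07 + 2.4e+08)/2 ≈ 1.406e+08 m
(c) With a = (rₚ + rₐ)/2 = 1.40585e+08 m, T = 2π √(a³/GM) = 2π √((1.40585e+08)³/4.026e+20) s ≈ 522 s
(d) With a = (rₚ + rₐ)/2 = 1.40585e+08 m, ε = −GM/(2a) = −4.026e+20/(2 · 1.40585e+08) J/kg ≈ -1.432e+12 J/kg
(e) With a = (rₚ + rₐ)/2 = 1.40585e+08 m, vₚ = √(GM (2/rₚ − 1/a)) = √(4.026e+20 · (2/4.117e+07 − 1/1.40585e+08)) m/s ≈ 4.086e+06 m/s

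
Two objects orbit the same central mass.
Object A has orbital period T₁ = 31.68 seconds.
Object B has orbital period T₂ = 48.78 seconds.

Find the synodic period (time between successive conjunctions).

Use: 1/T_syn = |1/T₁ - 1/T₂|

T_syn = |T₁ · T₂ / (T₁ − T₂)|.
T_syn = |31.68 · 48.78 / (31.68 − 48.78)| s ≈ 90.37 s = 1.506 minutes.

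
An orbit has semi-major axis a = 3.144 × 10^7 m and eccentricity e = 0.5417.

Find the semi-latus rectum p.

p = a (1 − e²).
p = 3.144e+07 · (1 − (0.5417)²) = 3.144e+07 · 0.706561 ≈ 2.221e+07 m = 2.221 × 10^7 m.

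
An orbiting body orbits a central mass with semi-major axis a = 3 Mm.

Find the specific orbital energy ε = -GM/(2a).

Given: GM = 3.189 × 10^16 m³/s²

Convert to SI: a = 3 Mm = 3e+06 m.
ε = −GM / (2a).
ε = −3.189e+16 / (2 · 3e+06) J/kg ≈ -5.315e+09 J/kg = -5.315 GJ/kg.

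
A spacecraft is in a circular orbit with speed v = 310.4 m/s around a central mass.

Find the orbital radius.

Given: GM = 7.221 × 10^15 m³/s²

For a circular orbit, v² = GM / r, so r = GM / v².
r = 7.221e+15 / (310.4)² m ≈ 7.495e+10 m = 7.495 × 10^10 m.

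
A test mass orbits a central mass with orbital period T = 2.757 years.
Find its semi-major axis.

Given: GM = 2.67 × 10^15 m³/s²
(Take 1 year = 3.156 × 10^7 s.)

Convert to SI: T = 2.757 years = 8.70109e+07 s.
Invert Kepler's third law: a = (GM · T² / (4π²))^(1/3).
Substituting T = 8.70109e+07 s and GM = 2.67e+15 m³/s²:
a = (2.67e+15 · (8.70109e+07)² / (4π²))^(1/3) m
a ≈ 8e+09 m = 8 Gm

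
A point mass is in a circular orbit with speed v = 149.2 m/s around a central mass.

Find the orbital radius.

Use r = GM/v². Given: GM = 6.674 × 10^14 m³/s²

For a circular orbit, v² = GM / r, so r = GM / v².
r = 6.674e+14 / (149.2)² m ≈ 2.998e+10 m = 29.98 Gm.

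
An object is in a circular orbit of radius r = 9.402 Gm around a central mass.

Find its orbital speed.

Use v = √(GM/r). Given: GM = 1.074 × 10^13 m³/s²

Convert to SI: r = 9.402 Gm = 9.402e+09 m.
For a circular orbit, gravity supplies the centripetal force, so v = √(GM / r).
v = √(1.074e+13 / 9.402e+09) m/s ≈ 33.8 m/s = 33.8 m/s.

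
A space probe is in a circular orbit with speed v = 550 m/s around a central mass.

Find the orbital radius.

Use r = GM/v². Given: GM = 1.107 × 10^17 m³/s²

For a circular orbit, v² = GM / r, so r = GM / v².
r = 1.107e+17 / (550)² m ≈ 3.66e+11 m = 3.66 × 10^11 m.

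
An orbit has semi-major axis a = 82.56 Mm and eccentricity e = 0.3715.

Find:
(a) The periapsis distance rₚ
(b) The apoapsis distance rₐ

Convert to SI: a = 82.56 Mm = 8.256e+07 m.
(a) rₚ = a(1 − e) = 8.256e+07 · (1 − 0.3715) = 8.256e+07 · 0.6285 ≈ 5.189e+07 m = 51.89 Mm.
(b) rₐ = a(1 + e) = 8.256e+07 · (1 + 0.3715) = 8.256e+07 · 1.3715 ≈ 1.132e+08 m = 113.2 Mm.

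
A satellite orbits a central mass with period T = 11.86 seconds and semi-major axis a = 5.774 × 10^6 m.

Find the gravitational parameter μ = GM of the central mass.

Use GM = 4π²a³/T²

GM = 4π² · a³ / T².
GM = 4π² · (5.774e+06)³ / (11.86)² m³/s² ≈ 5.403e+19 m³/s² = 5.403 × 10^19 m³/s².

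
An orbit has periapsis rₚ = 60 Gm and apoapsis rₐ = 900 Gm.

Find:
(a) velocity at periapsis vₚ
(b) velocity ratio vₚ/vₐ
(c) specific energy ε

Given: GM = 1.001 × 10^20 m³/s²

Convert to SI: rₚ = 60 Gm = 6e+10 m; rₐ = 900 Gm = 9e+11 m.
(a) With a = (rₚ + rₐ)/2 = 4.8e+11 m, vₚ = √(GM (2/rₚ − 1/a)) = √(1.001e+20 · (2/6e+10 − 1/4.8e+11)) m/s ≈ 5.593e+04 m/s
(b) Conservation of angular momentum (rₚvₚ = rₐvₐ) gives vₚ/vₐ = rₐ/rₚ = 9e+11/6e+10 ≈ 15
(c) With a = (rₚ + rₐ)/2 = 4.8e+11 m, ε = −GM/(2a) = −1.001e+20/(2 · 4.8e+11) J/kg ≈ -1.043e+08 J/kg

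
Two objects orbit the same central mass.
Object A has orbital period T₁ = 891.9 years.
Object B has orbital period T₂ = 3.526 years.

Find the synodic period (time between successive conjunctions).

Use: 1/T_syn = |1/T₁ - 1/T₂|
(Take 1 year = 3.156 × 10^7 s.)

Convert to SI: T₁ = 891.9 years = 2.81484e+10 s; T₂ = 3.526 years = 1.11281e+08 s.
T_syn = |T₁ · T₂ / (T₁ − T₂)|.
T_syn = |2.81484e+10 · 1.11281e+08 / (2.81484e+10 − 1.11281e+08)| s ≈ 1.117e+08 s = 3.54 years.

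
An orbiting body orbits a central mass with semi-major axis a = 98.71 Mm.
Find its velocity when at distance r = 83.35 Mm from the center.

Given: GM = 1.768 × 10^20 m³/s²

Convert to SI: a = 98.71 Mm = 9.871e+07 m; r = 83.35 Mm = 8.335e+07 m.
Vis-viva: v = √(GM · (2/r − 1/a)).
2/r − 1/a = 2/8.335e+07 − 1/9.871e+07 = 1.38645e-08 m⁻¹.
v = √(1.768e+20 · 1.38645e-08) m/s ≈ 1.566e+06 m/s = 1566 km/s.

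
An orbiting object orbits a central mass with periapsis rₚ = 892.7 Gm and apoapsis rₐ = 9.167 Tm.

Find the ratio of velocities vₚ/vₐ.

Convert to SI: rₚ = 892.7 Gm = 8.927e+11 m; rₐ = 9.167 Tm = 9.167e+12 m.
Conservation of angular momentum gives rₚvₚ = rₐvₐ, so vₚ/vₐ = rₐ/rₚ.
vₚ/vₐ = 9.167e+12 / 8.927e+11 ≈ 10.27.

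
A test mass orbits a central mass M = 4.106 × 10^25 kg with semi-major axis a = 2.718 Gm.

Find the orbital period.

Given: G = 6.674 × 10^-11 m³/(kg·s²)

Convert to SI: a = 2.718 Gm = 2.718e+09 m.
GM = G · M = 6.674e-11 · 4.106e+25 = 2.74034e+15 m³/s².
Kepler's third law: T = 2π √(a³ / GM).
Substituting a = 2.718e+09 m and GM = 2.74034e+15 m³/s²:
T = 2π √((2.718e+09)³ / 2.74034e+15) s
T ≈ 1.701e+07 s = 196.9 days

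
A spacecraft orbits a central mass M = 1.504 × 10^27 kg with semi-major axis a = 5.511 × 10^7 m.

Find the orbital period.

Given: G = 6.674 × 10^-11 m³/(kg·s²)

GM = G · M = 6.674e-11 · 1.504e+27 = 1.00377e+17 m³/s².
Kepler's third law: T = 2π √(a³ / GM).
Substituting a = 5.511e+07 m and GM = 1.00377e+17 m³/s²:
T = 2π √((5.511e+07)³ / 1.00377e+17) s
T ≈ 8114 s = 2.254 hours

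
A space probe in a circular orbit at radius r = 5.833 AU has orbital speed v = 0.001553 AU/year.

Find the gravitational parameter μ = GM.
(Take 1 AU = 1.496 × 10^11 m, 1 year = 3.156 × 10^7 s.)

Convert to SI: r = 5.833 AU = 8.72617e+11 m; v = 0.001553 AU/year = 7.3615 m/s.
For a circular orbit v² = GM/r, so GM = v² · r.
GM = (7.3615)² · 8.72617e+11 m³/s² ≈ 4.729e+13 m³/s² = 4.729 × 10^13 m³/s².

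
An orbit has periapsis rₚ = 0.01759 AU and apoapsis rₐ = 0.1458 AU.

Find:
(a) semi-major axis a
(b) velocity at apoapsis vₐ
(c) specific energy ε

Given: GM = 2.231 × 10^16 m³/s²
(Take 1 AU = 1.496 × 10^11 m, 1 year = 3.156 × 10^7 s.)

Convert to SI: rₚ = 0.01759 AU = 2.63146e+09 m; rₐ = 0.1458 AU = 2.18117e+10 m.
(a) a = (rₚ + rₐ)/2 = (2.63146e+09 + 2.18117e+10)/2 ≈ 1.222e+10 m
(b) With a = (rₚ + rₐ)/2 = 1.22216e+10 m, vₐ = √(GM (2/rₐ − 1/a)) = √(2.231e+16 · (2/2.18117e+10 − 1/1.22216e+10)) m/s ≈ 469.3 m/s
(c) With a = (rₚ + rₐ)/2 = 1.22216e+10 m, ε = −GM/(2a) = −2.231e+16/(2 · 1.22216e+10) J/kg ≈ -9.127e+05 J/kg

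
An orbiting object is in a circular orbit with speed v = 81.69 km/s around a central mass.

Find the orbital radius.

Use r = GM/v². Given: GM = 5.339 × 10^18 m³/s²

Convert to SI: v = 81.69 km/s = 81690 m/s.
For a circular orbit, v² = GM / r, so r = GM / v².
r = 5.339e+18 / (81690)² m ≈ 8.001e+08 m = 800.1 Mm.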